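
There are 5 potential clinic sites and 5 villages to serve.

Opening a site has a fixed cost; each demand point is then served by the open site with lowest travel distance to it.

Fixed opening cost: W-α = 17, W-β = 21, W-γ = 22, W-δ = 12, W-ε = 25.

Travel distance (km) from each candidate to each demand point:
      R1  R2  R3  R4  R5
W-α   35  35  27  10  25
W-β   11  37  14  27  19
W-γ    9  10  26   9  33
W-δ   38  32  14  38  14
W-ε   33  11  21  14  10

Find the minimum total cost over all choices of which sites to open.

Open {W-γ, W-δ}: assign each demand point to its cheapest open site.
  R1→W-γ 9, R2→W-γ 10, R3→W-δ 14, R4→W-γ 9, R5→W-δ 14
  travel distance 56, fixed 34 → total 90.
Compare {W-β, W-γ}: travel distance 61 + fixed 43 = 104.
Compare {W-β, W-ε}: travel distance 60 + fixed 46 = 106.
Compare {W-γ, W-ε}: travel distance 59 + fixed 47 = 106.
All other subsets cost ≥ 104. Minimum total cost: 90.

90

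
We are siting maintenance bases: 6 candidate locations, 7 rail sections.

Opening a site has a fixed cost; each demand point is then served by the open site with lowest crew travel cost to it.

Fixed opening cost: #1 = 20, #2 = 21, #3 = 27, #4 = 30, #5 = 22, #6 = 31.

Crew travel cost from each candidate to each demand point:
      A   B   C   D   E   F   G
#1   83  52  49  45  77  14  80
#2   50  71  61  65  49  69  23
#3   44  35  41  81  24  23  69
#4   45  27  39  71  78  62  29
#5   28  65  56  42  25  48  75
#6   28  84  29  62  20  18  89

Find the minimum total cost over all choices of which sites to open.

273

Open {#1, #4, #6}: assign each demand point to its cheapest open site.
  A→#6 28, B→#4 27, C→#6 29, D→#1 45, E→#6 20, F→#1 14, G→#4 29
  crew travel cost 192, fixed 81 → total 273.
Compare {#4, #6}: crew travel cost 213 + fixed 61 = 274.
Compare {#1, #4, #5}: crew travel cost 204 + fixed 72 = 276.
Compare {#4, #5, #6}: crew travel cost 193 + fixed 83 = 276.
All other subsets cost ≥ 274. Minimum total cost: 273.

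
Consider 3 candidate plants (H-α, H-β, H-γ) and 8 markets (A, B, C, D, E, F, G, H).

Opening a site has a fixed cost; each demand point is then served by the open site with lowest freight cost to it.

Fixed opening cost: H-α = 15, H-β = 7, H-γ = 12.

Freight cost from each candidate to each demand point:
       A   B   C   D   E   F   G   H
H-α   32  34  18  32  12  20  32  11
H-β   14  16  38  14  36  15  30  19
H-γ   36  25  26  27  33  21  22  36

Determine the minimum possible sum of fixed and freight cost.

152

Open {H-α, H-β}: assign each demand point to its cheapest open site.
  A→H-β 14, B→H-β 16, C→H-α 18, D→H-β 14, E→H-α 12, F→H-β 15, G→H-β 30, H→H-α 11
  freight cost 130, fixed 22 → total 152.
Compare {H-α, H-β, H-γ}: freight cost 122 + fixed 34 = 156.
Compare {H-β, H-γ}: freight cost 159 + fixed 19 = 178.
Compare {H-β}: freight cost 182 + fixed 7 = 189.
All other subsets cost ≥ 156. Minimum total cost: 152.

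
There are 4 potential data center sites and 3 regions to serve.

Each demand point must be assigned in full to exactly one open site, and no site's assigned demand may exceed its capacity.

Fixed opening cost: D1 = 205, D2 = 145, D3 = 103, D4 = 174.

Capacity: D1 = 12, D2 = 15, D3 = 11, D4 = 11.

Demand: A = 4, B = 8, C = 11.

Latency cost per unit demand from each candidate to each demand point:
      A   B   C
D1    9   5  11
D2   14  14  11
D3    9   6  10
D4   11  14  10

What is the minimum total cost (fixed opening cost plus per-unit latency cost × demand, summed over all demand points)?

Open {D2, D3}; cheapest assignment that respects the capacities:
  D2 (cap 15, load 15): A, C — cost 4×14 + 11×11 = 177
  D3 (cap 11, load 8): B — cost 8×6 = 48
  Shipping 225, fixed 248 → total 473.
  Any other capacity-feasible assignment to {D2, D3} ships for at least 225.
Compare {D1, D3}: its best feasible assignment gives total 494.
Compare {D1, D2}: its best feasible assignment gives total 547.
Every other set of open sites that can feasibly serve all demand totals ≥ 494 even under its best assignment. Minimum: 473.

473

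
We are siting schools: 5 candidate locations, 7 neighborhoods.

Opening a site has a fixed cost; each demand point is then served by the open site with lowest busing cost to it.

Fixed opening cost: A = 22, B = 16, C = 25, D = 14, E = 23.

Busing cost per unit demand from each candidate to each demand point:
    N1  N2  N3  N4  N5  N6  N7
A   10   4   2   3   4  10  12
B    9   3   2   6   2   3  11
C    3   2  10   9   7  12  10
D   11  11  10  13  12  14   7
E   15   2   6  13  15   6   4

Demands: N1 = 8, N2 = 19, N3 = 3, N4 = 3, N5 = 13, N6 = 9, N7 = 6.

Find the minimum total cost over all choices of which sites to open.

227

Open {B, C, E}: assign each demand point to its cheapest open site.
  N1→C 8×3=24, N2→C 19×2=38, N3→B 3×2=6, N4→B 3×6=18, N5→B 13×2=26, N6→B 9×3=27, N7→E 6×4=24
  busing cost 163, fixed 64 → total 227.
Compare {B, C, D}: busing cost 181 + fixed 55 = 236.
Compare {B, C}: busing cost 199 + fixed 41 = 240.
Compare {A, B, C, E}: busing cost 154 + fixed 86 = 240.
All other subsets cost ≥ 236. Minimum total cost: 227.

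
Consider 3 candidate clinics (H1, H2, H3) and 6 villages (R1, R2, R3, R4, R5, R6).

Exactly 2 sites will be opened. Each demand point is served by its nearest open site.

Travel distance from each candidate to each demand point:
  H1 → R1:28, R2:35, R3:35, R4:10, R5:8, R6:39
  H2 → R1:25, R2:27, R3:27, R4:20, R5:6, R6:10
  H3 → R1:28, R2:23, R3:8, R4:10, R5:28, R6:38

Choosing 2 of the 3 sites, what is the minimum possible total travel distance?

Open {H2, H3}.
  R1→H2 25, R2→H3 23, R3→H3 8, R4→H3 10, R5→H2 6, R6→H2 10  ⇒ total 82.
Compare {H1, H2}: total 105.
Compare {H1, H3}: total 115.

82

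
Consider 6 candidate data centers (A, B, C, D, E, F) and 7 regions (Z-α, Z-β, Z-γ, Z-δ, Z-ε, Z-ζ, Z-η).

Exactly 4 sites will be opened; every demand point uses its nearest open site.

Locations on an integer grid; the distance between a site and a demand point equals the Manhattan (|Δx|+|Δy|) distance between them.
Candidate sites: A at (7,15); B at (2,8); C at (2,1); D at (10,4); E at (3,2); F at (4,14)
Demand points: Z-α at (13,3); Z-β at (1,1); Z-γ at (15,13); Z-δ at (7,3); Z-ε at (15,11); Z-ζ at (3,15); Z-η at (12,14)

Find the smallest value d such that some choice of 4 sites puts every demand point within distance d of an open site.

Open {A, B, C, D}.
  Farthest demand point is Z-ε at distance 12 (to A); all others are ≤ 12.
With {A, B, C, E} the worst case is 12.
With {A, B, D, E} the worst case is 12.
No size-4 selection achieves below 12.

12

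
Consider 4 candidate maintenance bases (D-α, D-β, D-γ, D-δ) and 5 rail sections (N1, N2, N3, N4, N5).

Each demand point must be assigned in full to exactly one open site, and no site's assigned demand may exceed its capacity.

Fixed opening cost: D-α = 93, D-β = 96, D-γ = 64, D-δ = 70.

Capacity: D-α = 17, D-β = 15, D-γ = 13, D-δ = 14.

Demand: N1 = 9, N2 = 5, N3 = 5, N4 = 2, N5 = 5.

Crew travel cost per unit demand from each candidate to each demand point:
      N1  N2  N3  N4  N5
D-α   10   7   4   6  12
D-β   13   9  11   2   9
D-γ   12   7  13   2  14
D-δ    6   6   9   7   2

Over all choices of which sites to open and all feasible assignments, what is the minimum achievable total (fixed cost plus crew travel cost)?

294

Open {D-α, D-δ}; cheapest assignment that respects the capacities:
  D-α (cap 17, load 12): N2, N3, N4 — cost 5×7 + 5×4 + 2×6 = 67
  D-δ (cap 14, load 14): N1, N5 — cost 9×6 + 5×2 = 64
  Shipping 131, fixed 163 → total 294.
  Any other capacity-feasible assignment to {D-α, D-δ} ships for at least 131.
Compare {D-γ, D-δ}: its best feasible assignment gives total 302.
Compare {D-β, D-δ}: its best feasible assignment gives total 334.
Every other set of open sites that can feasibly serve all demand totals ≥ 302 even under its best assignment. Minimum: 294.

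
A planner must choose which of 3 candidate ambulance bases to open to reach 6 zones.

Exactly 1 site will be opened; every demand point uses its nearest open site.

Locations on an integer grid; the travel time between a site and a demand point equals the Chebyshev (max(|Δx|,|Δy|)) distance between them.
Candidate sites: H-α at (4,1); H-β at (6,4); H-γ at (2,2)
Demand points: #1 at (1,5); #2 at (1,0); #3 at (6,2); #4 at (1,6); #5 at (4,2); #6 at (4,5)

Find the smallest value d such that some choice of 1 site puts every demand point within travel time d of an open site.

Open {H-γ}.
  Farthest demand point is #3 at travel time 4 (to H-γ); all others are ≤ 4.
With {H-α} the worst case is 5.
With {H-β} the worst case is 5.
No size-1 selection achieves below 4.

4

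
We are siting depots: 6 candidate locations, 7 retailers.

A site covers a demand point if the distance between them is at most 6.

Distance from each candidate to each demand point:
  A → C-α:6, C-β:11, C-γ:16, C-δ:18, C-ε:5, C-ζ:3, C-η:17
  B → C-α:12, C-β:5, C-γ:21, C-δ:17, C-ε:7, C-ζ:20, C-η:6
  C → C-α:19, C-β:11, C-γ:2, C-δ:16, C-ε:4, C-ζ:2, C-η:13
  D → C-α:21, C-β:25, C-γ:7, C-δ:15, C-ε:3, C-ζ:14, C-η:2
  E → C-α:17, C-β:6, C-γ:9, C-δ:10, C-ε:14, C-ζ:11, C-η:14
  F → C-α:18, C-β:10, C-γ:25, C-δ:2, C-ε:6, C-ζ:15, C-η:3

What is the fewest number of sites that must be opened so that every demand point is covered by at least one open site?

Coverage sets (demand points within 6 of each site):
  A: {C-α, C-ε, C-ζ}
  B: {C-β, C-η}
  C: {C-γ, C-ε, C-ζ}
  D: {C-ε, C-η}
  E: {C-β}
  F: {C-δ, C-ε, C-η}
No 3 sites suffice: every size-3 union leaves at least one demand point uncovered.
But {A, B, C, F} covers everything, so the minimum is 4.

4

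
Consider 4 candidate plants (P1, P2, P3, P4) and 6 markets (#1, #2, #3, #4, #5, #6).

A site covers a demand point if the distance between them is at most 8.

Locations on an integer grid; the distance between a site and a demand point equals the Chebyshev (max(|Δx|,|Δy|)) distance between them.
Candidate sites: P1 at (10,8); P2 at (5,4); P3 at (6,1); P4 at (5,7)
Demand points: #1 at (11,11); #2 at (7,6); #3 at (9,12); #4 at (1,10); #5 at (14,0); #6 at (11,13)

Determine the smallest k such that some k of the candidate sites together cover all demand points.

2

Coverage sets (demand points within 8 of each site):
  P1: {#1, #2, #3, #5, #6}
  P2: {#1, #2, #3, #4}
  P3: {#2, #5}
  P4: {#1, #2, #3, #4, #6}
No single site covers all 6 demand points.
But {P1, P2} covers everything, so the minimum is 2.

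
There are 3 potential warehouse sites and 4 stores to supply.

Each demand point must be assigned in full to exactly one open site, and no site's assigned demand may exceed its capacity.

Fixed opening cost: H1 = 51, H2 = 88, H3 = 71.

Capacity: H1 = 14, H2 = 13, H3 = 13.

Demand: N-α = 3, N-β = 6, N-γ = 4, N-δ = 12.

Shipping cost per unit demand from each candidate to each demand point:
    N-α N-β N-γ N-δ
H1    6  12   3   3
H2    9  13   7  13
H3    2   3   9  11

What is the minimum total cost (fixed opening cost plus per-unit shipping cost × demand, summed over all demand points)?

218

Open {H1, H3}; cheapest assignment that respects the capacities:
  H1 (cap 14, load 12): N-δ — cost 12×3 = 36
  H3 (cap 13, load 13): N-α, N-β, N-γ — cost 3×2 + 6×3 + 4×9 = 60
  Shipping 96, fixed 122 → total 218.
  Any other capacity-feasible assignment to {H1, H3} ships for at least 96.
Compare {H1, H2, H3}: its best feasible assignment gives total 298.
Compare {H1, H2}: its best feasible assignment gives total 308.
Every other set of open sites that can feasibly serve all demand totals ≥ 298 even under its best assignment. Minimum: 218.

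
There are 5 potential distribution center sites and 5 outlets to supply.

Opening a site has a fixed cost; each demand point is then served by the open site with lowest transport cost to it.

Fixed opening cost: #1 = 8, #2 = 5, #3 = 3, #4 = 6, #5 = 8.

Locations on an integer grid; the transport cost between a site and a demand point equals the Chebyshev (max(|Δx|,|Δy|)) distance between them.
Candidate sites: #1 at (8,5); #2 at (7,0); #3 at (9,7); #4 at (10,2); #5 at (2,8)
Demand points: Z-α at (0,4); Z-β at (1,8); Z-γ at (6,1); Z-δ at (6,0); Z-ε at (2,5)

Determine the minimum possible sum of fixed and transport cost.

Open {#2, #5}: assign each demand point to its cheapest open site.
  Z-α→#5 4, Z-β→#5 1, Z-γ→#2 1, Z-δ→#2 1, Z-ε→#5 3
  transport cost 10, fixed 13 → total 23.
Compare {#2, #3, #5}: transport cost 10 + fixed 16 = 26.
Compare {#2}: transport cost 22 + fixed 5 = 27.
Compare {#2, #4, #5}: transport cost 10 + fixed 19 = 29.
All other subsets cost ≥ 26. Minimum total cost: 23.

23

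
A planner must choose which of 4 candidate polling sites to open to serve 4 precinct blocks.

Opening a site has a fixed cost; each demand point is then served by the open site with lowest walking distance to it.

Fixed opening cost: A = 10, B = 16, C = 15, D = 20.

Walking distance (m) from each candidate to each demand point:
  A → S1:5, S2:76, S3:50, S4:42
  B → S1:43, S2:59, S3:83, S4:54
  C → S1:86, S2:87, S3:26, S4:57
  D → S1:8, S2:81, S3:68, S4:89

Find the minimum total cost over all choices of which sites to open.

Open {A, B, C}: assign each demand point to its cheapest open site.
  S1→A 5, S2→B 59, S3→C 26, S4→A 42
  walking distance 132, fixed 41 → total 173.
Compare {A, C}: walking distance 149 + fixed 25 = 174.
Compare {A, B}: walking distance 156 + fixed 26 = 182.
Compare {A}: walking distance 173 + fixed 10 = 183.
All other subsets cost ≥ 174. Minimum total cost: 173.

173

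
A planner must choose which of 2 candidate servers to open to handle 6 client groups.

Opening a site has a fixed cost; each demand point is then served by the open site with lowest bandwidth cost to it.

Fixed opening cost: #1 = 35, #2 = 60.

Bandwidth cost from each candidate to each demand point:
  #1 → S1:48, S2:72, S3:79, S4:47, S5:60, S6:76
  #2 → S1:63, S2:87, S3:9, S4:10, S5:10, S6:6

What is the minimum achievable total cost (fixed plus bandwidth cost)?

245

Open {#2}: assign each demand point to its cheapest open site.
  S1→#2 63, S2→#2 87, S3→#2 9, S4→#2 10, S5→#2 10, S6→#2 6
  bandwidth cost 185, fixed 60 → total 245.
Compare {#1, #2}: bandwidth cost 155 + fixed 95 = 250.
Compare {#1}: bandwidth cost 382 + fixed 35 = 417.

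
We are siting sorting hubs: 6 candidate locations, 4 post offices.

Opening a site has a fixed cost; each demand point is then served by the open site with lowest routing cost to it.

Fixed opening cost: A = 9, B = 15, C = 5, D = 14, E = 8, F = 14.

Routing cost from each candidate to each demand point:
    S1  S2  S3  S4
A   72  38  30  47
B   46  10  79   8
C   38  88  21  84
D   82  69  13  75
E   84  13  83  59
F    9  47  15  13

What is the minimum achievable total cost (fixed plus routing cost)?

Open {B, F}: assign each demand point to its cheapest open site.
  S1→F 9, S2→B 10, S3→F 15, S4→B 8
  routing cost 42, fixed 29 → total 71.
Compare {E, F}: routing cost 50 + fixed 22 = 72.
Compare {B, C, F}: routing cost 42 + fixed 34 = 76.
Compare {C, E, F}: routing cost 50 + fixed 27 = 77.
All other subsets cost ≥ 72. Minimum total cost: 71.

71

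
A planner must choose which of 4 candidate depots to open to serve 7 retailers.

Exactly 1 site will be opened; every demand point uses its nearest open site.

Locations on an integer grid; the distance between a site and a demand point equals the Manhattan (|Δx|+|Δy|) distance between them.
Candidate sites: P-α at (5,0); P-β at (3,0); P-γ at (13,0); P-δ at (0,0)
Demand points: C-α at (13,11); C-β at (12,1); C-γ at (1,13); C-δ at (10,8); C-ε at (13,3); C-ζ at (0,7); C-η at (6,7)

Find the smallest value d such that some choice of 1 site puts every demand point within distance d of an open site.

Open {P-α}.
  Farthest demand point is C-α at distance 19 (to P-α); all others are ≤ 19.
With {P-β} the worst case is 21.
With {P-δ} the worst case is 24.
No size-1 selection achieves below 19.

19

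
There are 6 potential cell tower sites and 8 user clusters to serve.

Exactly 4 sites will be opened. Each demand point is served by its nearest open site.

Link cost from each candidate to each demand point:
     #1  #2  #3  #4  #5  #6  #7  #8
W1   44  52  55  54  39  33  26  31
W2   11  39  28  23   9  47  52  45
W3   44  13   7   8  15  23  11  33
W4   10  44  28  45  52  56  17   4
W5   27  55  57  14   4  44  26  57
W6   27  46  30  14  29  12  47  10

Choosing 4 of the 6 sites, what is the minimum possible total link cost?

69

Open {W3, W4, W5, W6}.
  #1→W4 10, #2→W3 13, #3→W3 7, #4→W3 8, #5→W5 4, #6→W6 12, #7→W3 11, #8→W4 4  ⇒ total 69.
Compare {W2, W3, W4, W6}: total 74.
Compare {W2, W3, W5, W6}: total 76.
No size-4 selection does better; minimum is 69.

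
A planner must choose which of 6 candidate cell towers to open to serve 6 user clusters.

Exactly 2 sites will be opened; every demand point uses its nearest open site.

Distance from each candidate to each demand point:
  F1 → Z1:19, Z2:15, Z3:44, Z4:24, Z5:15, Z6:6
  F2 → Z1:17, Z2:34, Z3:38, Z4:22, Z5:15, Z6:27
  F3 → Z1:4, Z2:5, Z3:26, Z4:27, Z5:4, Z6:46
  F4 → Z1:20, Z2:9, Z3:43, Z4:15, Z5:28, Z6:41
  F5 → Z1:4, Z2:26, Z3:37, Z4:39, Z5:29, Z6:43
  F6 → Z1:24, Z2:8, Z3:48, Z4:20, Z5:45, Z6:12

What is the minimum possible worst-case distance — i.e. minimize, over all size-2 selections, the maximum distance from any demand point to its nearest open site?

26

Open {F1, F3}.
  Farthest demand point is Z3 at distance 26 (to F3); all others are ≤ 26.
With {F3, F6} the worst case is 26.
With {F2, F3} the worst case is 27.
No size-2 selection achieves below 26.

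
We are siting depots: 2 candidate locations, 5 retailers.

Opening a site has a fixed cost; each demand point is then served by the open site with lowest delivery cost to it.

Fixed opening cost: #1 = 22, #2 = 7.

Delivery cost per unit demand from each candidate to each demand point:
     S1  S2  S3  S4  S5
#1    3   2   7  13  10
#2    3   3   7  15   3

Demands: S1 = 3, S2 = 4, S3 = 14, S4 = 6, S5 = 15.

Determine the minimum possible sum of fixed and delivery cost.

261

Open {#2}: assign each demand point to its cheapest open site.
  S1→#2 3×3=9, S2→#2 4×3=12, S3→#2 14×7=98, S4→#2 6×15=90, S5→#2 15×3=45
  delivery cost 254, fixed 7 → total 261.
Compare {#1, #2}: delivery cost 238 + fixed 29 = 267.
Compare {#1}: delivery cost 343 + fixed 22 = 365.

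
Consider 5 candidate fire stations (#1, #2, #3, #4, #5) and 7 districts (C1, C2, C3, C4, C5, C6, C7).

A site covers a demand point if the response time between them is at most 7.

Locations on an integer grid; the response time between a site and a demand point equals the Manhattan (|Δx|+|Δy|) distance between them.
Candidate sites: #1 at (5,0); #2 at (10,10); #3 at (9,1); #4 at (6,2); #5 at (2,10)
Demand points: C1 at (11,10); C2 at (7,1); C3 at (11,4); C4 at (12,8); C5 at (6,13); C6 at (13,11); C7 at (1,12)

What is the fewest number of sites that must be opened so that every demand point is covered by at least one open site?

3

Coverage sets (demand points within 7 of each site):
  #1: {C2}
  #2: {C1, C3, C4, C5, C6}
  #3: {C2, C3}
  #4: {C2, C3}
  #5: {C5, C7}
No 2 sites suffice: every size-2 union leaves at least one demand point uncovered.
But {#1, #2, #5} covers everything, so the minimum is 3.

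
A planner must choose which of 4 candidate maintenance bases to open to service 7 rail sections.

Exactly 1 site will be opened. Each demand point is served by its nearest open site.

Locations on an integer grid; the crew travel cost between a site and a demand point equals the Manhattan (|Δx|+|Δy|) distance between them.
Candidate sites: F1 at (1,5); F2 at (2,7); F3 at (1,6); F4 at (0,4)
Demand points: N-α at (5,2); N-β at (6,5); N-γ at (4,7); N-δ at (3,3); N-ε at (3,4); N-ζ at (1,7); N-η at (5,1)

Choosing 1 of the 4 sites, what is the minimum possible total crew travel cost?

34

Open {F1}.
  N-α→F1 7, N-β→F1 5, N-γ→F1 5, N-δ→F1 4, N-ε→F1 3, N-ζ→F1 2, N-η→F1 8  ⇒ total 34.
Compare {F2}: total 35.
Compare {F3}: total 37.
No size-1 selection does better; minimum is 34.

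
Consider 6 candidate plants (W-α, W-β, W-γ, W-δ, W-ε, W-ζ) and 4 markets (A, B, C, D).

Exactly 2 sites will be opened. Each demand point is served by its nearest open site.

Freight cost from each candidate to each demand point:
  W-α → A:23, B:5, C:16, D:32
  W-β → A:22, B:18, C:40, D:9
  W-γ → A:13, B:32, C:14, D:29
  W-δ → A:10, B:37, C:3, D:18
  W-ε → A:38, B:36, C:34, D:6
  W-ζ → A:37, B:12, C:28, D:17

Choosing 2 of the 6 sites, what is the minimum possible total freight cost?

36

Open {W-α, W-δ}.
  A→W-δ 10, B→W-α 5, C→W-δ 3, D→W-δ 18  ⇒ total 36.
Compare {W-β, W-δ}: total 40.
Compare {W-δ, W-ζ}: total 42.
No size-2 selection does better; minimum is 36.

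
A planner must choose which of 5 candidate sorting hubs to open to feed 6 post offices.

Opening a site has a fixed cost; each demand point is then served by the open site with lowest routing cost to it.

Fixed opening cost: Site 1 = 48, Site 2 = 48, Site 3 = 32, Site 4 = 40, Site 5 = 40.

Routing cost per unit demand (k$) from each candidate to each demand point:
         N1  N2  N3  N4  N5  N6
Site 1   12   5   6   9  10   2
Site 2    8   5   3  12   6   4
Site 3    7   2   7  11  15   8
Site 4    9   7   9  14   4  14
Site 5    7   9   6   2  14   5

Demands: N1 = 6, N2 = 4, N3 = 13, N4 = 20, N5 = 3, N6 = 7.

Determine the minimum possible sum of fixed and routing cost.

275

Open {Site 2, Site 5}: assign each demand point to its cheapest open site.
  N1→Site 5 6×7=42, N2→Site 2 4×5=20, N3→Site 2 13×3=39, N4→Site 5 20×2=40, N5→Site 2 3×6=18, N6→Site 2 7×4=28
  routing cost 187, fixed 88 → total 275.
Compare {Site 2, Site 3, Site 5}: routing cost 175 + fixed 120 = 295.
Compare {Site 1, Site 2, Site 5}: routing cost 173 + fixed 136 = 309.
Compare {Site 2, Site 4, Site 5}: routing cost 181 + fixed 128 = 309.
All other subsets cost ≥ 295. Minimum total cost: 275.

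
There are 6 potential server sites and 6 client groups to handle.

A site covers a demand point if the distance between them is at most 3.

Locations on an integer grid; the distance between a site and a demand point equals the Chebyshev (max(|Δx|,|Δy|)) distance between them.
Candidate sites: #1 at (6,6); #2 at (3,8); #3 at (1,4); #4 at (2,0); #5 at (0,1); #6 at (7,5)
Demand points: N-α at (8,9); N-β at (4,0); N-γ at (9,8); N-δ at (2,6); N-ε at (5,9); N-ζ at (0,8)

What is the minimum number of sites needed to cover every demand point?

3

Coverage sets (demand points within 3 of each site):
  #1: {N-α, N-γ, N-ε}
  #2: {N-δ, N-ε, N-ζ}
  #3: {N-δ}
  #4: {N-β}
  #5: {}
  #6: {N-γ}
No 2 sites suffice: every size-2 union leaves at least one demand point uncovered.
But {#1, #2, #4} covers everything, so the minimum is 3.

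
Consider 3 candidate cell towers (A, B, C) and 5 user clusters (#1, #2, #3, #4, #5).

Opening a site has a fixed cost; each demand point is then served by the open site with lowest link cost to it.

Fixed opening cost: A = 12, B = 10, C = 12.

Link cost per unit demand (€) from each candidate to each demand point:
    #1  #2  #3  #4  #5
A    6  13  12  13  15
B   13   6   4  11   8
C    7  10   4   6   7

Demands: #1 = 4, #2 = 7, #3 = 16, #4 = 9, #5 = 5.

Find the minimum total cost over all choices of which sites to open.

245

Open {B, C}: assign each demand point to its cheapest open site.
  #1→C 4×7=28, #2→B 7×6=42, #3→B 16×4=64, #4→C 9×6=54, #5→C 5×7=35
  link cost 223, fixed 22 → total 245.
Compare {A, B, C}: link cost 219 + fixed 34 = 253.
Compare {C}: link cost 251 + fixed 12 = 263.
Compare {A, C}: link cost 247 + fixed 24 = 271.
All other subsets cost ≥ 253. Minimum total cost: 245.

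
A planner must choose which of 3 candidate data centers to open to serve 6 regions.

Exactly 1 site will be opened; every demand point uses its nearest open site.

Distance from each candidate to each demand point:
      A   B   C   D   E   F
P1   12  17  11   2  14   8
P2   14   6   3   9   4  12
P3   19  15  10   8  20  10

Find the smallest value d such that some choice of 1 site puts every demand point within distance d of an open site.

14

Open {P2}.
  Farthest demand point is A at distance 14 (to P2); all others are ≤ 14.
With {P1} the worst case is 17.
With {P3} the worst case is 20.
No size-1 selection achieves below 14.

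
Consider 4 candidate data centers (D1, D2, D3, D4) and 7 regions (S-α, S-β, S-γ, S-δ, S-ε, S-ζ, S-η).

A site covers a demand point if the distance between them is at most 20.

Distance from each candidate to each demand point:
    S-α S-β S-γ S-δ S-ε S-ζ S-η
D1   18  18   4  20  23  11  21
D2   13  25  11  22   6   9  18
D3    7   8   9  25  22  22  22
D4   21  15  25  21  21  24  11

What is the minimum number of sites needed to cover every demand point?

Coverage sets (demand points within 20 of each site):
  D1: {S-α, S-β, S-γ, S-δ, S-ζ}
  D2: {S-α, S-γ, S-ε, S-ζ, S-η}
  D3: {S-α, S-β, S-γ}
  D4: {S-β, S-η}
No single site covers all 7 demand points.
But {D1, D2} covers everything, so the minimum is 2.

2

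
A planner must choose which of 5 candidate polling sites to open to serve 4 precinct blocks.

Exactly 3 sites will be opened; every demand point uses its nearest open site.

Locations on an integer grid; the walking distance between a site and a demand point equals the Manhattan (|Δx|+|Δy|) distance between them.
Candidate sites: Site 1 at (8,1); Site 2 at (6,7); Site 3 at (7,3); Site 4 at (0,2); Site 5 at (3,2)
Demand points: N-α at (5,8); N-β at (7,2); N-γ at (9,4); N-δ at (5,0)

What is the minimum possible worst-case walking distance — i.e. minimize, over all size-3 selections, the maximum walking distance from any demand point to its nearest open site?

Open {Site 1, Site 2, Site 3}.
  Farthest demand point is N-δ at walking distance 4 (to Site 1); all others are ≤ 4.
With {Site 1, Site 2, Site 4} the worst case is 4.
With {Site 1, Site 2, Site 5} the worst case is 4.
No size-3 selection achieves below 4.

4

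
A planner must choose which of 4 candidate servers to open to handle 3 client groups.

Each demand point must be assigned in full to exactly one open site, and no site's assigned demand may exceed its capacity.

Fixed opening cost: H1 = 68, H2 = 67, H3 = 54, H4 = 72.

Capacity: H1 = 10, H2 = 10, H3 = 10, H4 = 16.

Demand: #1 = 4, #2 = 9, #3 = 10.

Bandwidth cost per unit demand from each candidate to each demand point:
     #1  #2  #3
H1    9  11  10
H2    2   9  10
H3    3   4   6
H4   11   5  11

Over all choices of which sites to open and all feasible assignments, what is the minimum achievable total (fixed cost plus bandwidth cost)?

275

Open {H3, H4}; cheapest assignment that respects the capacities:
  H3 (cap 10, load 10): #3 — cost 10×6 = 60
  H4 (cap 16, load 13): #1, #2 — cost 4×11 + 9×5 = 89
  Shipping 149, fixed 126 → total 275.
  Any other capacity-feasible assignment to {H3, H4} ships for at least 149.
Compare {H2, H3, H4}: its best feasible assignment gives total 306.
Compare {H2, H4}: its best feasible assignment gives total 328.
Every other set of open sites that can feasibly serve all demand totals ≥ 306 even under its best assignment. Minimum: 275.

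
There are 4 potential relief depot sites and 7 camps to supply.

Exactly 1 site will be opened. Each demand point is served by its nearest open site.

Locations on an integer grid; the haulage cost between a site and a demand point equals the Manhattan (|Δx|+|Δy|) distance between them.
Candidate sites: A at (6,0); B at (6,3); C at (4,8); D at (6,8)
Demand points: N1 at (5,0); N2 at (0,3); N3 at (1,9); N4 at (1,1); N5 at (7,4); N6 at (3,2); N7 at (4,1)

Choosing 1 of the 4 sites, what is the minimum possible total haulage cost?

Open {B}.
  N1→B 4, N2→B 6, N3→B 11, N4→B 7, N5→B 2, N6→B 4, N7→B 4  ⇒ total 38.
Compare {A}: total 43.
Compare {C}: total 53.
No size-1 selection does better; minimum is 38.

38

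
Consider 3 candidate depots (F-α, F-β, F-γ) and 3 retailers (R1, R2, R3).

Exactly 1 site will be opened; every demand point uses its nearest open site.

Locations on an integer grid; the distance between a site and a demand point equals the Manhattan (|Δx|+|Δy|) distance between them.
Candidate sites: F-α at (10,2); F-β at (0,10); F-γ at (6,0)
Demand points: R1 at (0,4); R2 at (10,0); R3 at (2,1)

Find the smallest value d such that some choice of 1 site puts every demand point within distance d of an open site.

Open {F-γ}.
  Farthest demand point is R1 at distance 10 (to F-γ); all others are ≤ 10.
With {F-α} the worst case is 12.
With {F-β} the worst case is 20.
No size-1 selection achieves below 10.

10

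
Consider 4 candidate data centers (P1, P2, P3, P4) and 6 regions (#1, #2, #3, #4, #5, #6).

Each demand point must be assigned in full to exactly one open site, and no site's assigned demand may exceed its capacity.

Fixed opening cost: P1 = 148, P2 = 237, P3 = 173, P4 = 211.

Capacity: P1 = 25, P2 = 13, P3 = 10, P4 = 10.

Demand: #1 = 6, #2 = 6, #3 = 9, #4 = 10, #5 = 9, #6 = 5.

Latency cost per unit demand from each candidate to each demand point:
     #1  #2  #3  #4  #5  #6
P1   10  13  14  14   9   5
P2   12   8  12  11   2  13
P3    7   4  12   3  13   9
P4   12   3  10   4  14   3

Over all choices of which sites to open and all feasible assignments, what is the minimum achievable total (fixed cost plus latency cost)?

Open {P1, P2, P3}; cheapest assignment that respects the capacities:
  P1 (cap 25, load 23): #3, #5, #6 — cost 9×14 + 9×9 + 5×5 = 232
  P2 (cap 13, load 12): #1, #2 — cost 6×12 + 6×8 = 120
  P3 (cap 10, load 10): #4 — cost 10×3 = 30
  Shipping 382, fixed 558 → total 940.
  Any other capacity-feasible assignment to {P1, P2, P3} ships for at least 382.
Compare {P1, P2, P4}: its best feasible assignment gives total 988.
Compare {P1, P2, P3, P4}: its best feasible assignment gives total 1046.
Every other set of open sites that can feasibly serve all demand totals ≥ 988 even under its best assignment. Minimum: 940.

940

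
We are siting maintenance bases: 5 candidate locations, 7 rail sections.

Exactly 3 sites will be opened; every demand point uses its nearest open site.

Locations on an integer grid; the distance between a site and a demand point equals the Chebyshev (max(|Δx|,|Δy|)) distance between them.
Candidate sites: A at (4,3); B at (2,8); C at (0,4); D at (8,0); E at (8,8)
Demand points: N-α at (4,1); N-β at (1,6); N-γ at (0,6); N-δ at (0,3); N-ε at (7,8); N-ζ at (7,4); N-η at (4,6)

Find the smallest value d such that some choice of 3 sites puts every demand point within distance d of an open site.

3

Open {A, C, E}.
  Farthest demand point is N-ζ at distance 3 (to A); all others are ≤ 3.
With {A, B, E} the worst case is 4.
With {A, D, E} the worst case is 4.
No size-3 selection achieves below 3.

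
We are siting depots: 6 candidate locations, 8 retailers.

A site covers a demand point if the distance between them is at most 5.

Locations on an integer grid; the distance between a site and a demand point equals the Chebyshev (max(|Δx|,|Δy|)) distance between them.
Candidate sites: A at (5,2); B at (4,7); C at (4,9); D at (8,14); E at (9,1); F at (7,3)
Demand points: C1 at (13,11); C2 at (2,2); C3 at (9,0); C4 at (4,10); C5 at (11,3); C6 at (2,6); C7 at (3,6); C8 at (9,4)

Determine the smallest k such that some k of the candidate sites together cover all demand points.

2

Coverage sets (demand points within 5 of each site):
  A: {C2, C3, C6, C7, C8}
  B: {C2, C4, C6, C7, C8}
  C: {C4, C6, C7, C8}
  D: {C1, C4}
  E: {C3, C5, C8}
  F: {C2, C3, C5, C6, C7, C8}
No single site covers all 8 demand points.
But {D, F} covers everything, so the minimum is 2.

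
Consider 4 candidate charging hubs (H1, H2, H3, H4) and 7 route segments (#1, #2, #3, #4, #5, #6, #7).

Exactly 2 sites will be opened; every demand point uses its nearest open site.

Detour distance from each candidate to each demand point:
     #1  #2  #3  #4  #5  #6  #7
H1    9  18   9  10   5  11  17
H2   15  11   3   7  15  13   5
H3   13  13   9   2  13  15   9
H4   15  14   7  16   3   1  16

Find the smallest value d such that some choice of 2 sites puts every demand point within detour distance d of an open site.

11

Open {H1, H2}.
  Farthest demand point is #2 at detour distance 11 (to H2); all others are ≤ 11.
With {H1, H3} the worst case is 13.
With {H2, H3} the worst case is 13.
No size-2 selection achieves below 11.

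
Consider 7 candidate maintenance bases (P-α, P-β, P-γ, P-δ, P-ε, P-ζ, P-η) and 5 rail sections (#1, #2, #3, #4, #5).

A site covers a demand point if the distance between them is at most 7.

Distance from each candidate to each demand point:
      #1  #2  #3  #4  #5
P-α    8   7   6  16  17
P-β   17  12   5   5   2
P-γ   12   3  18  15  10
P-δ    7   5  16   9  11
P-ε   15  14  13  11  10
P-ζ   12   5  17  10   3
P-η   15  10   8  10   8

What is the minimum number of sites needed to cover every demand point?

Coverage sets (demand points within 7 of each site):
  P-α: {#2, #3}
  P-β: {#3, #4, #5}
  P-γ: {#2}
  P-δ: {#1, #2}
  P-ε: {}
  P-ζ: {#2, #5}
  P-η: {}
No single site covers all 5 demand points.
But {P-β, P-δ} covers everything, so the minimum is 2.

2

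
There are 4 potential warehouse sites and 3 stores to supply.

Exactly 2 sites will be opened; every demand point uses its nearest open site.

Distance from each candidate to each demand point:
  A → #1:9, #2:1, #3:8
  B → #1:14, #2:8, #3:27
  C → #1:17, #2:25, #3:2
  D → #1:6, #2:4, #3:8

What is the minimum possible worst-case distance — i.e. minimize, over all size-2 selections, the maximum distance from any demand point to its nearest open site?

Open {C, D}.
  Farthest demand point is #1 at distance 6 (to D); all others are ≤ 6.
With {A, D} the worst case is 8.
With {B, D} the worst case is 8.
No size-2 selection achieves below 6.

6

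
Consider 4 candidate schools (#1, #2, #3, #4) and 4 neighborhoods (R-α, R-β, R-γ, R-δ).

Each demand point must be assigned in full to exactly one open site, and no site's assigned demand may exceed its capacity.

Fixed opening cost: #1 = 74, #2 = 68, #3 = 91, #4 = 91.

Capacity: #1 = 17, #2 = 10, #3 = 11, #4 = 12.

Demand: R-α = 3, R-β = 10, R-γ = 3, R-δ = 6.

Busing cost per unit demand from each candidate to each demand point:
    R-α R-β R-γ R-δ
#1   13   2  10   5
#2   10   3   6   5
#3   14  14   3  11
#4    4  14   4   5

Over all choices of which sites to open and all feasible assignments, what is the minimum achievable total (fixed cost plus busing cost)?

239

Open {#1, #4}; cheapest assignment that respects the capacities:
  #1 (cap 17, load 16): R-β, R-δ — cost 10×2 + 6×5 = 50
  #4 (cap 12, load 6): R-α, R-γ — cost 3×4 + 3×4 = 24
  Shipping 74, fixed 165 → total 239.
  Any other capacity-feasible assignment to {#1, #4} ships for at least 74.
Compare {#1, #2}: its best feasible assignment gives total 240.
Compare {#2, #4}: its best feasible assignment gives total 243.
Every other set of open sites that can feasibly serve all demand totals ≥ 240 even under its best assignment. Minimum: 239.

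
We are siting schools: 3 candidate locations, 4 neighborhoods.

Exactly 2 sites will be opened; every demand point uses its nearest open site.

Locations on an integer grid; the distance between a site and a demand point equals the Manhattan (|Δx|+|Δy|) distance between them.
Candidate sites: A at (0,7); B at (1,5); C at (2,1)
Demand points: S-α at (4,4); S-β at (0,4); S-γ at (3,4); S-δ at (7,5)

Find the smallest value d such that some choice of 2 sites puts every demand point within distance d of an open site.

6

Open {A, B}.
  Farthest demand point is S-δ at distance 6 (to B); all others are ≤ 6.
With {B, C} the worst case is 6.
With {A, C} the worst case is 9.
No size-2 selection achieves below 6.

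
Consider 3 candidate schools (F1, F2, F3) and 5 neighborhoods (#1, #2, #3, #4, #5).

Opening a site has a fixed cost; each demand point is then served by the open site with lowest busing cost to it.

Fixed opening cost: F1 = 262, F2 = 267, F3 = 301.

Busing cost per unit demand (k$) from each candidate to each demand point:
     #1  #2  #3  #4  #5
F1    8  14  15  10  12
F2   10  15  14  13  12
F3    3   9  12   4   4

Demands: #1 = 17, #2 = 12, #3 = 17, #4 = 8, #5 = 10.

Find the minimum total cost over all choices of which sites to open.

Open {F3}: assign each demand point to its cheapest open site.
  #1→F3 17×3=51, #2→F3 12×9=108, #3→F3 17×12=204, #4→F3 8×4=32, #5→F3 10×4=40
  busing cost 435, fixed 301 → total 736.
Compare {F1, F3}: busing cost 435 + fixed 563 = 998.
Compare {F2, F3}: busing cost 435 + fixed 568 = 1003.
Compare {F1}: busing cost 759 + fixed 262 = 1021.
All other subsets cost ≥ 998. Minimum total cost: 736.

736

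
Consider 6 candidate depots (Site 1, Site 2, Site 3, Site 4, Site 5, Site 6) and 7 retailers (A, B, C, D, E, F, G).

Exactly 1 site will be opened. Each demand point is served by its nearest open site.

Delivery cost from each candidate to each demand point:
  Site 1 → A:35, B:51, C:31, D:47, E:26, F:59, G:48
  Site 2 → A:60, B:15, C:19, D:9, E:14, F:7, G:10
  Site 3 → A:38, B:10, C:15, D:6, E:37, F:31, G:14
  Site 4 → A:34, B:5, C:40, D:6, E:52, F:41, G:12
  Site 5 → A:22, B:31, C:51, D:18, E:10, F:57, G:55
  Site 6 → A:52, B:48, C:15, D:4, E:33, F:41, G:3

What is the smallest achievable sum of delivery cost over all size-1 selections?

Open {Site 2}.
  A→Site 2 60, B→Site 2 15, C→Site 2 19, D→Site 2 9, E→Site 2 14, F→Site 2 7, G→Site 2 10  ⇒ total 134.
Compare {Site 3}: total 151.
Compare {Site 4}: total 190.
No size-1 selection does better; minimum is 134.

134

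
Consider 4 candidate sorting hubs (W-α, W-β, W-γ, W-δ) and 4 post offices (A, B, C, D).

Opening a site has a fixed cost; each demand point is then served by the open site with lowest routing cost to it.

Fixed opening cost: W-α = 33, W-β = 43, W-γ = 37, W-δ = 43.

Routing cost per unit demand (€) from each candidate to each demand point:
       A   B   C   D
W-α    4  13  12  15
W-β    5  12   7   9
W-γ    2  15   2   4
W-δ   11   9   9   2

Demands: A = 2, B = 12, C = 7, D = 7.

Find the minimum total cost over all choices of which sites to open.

220

Open {W-γ, W-δ}: assign each demand point to its cheapest open site.
  A→W-γ 2×2=4, B→W-δ 12×9=108, C→W-γ 7×2=14, D→W-δ 7×2=14
  routing cost 140, fixed 80 → total 220.
Compare {W-δ}: routing cost 207 + fixed 43 = 250.
Compare {W-α, W-γ, W-δ}: routing cost 140 + fixed 113 = 253.
Compare {W-γ}: routing cost 226 + fixed 37 = 263.
All other subsets cost ≥ 250. Minimum total cost: 220.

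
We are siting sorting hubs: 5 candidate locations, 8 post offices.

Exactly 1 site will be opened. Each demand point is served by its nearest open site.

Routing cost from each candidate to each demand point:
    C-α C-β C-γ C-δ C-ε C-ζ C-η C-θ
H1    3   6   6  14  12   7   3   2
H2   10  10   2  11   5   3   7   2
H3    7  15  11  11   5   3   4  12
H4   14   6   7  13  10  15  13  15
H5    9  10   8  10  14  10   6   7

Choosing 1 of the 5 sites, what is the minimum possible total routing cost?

50

Open {H2}.
  C-α→H2 10, C-β→H2 10, C-γ→H2 2, C-δ→H2 11, C-ε→H2 5, C-ζ→H2 3, C-η→H2 7, C-θ→H2 2  ⇒ total 50.
Compare {H1}: total 53.
Compare {H3}: total 68.
No size-1 selection does better; minimum is 50.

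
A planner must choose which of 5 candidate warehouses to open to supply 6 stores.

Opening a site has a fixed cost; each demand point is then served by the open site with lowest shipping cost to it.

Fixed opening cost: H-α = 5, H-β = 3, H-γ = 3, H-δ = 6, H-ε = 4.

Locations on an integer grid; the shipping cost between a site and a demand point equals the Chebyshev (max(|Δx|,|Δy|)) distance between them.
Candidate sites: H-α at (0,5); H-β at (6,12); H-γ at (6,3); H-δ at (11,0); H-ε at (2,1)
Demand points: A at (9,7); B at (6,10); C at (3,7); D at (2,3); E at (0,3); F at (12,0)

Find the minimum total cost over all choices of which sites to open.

Open {H-α, H-β, H-δ}: assign each demand point to its cheapest open site.
  A→H-β 5, B→H-β 2, C→H-α 3, D→H-α 2, E→H-α 2, F→H-δ 1
  shipping cost 15, fixed 14 → total 29.
Compare {H-α, H-β, H-γ}: shipping cost 19 + fixed 11 = 30.
Compare {H-β, H-γ, H-ε}: shipping cost 20 + fixed 10 = 30.
Compare {H-β, H-δ, H-ε}: shipping cost 17 + fixed 13 = 30.
All other subsets cost ≥ 30. Minimum total cost: 29.

29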